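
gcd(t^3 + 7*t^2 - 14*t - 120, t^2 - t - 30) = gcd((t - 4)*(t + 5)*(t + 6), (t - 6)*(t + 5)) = t + 5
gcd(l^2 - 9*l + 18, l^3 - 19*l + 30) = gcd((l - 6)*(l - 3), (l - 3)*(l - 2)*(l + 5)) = l - 3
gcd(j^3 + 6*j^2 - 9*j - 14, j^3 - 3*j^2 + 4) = j^2 - j - 2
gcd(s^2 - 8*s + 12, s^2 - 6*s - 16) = 1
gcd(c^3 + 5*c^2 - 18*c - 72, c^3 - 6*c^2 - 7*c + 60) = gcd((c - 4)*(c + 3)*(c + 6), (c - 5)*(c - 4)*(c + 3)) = c^2 - c - 12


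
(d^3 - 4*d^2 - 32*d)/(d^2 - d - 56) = d*(d + 4)/(d + 7)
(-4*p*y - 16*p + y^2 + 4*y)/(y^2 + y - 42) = (-4*p*y - 16*p + y^2 + 4*y)/(y^2 + y - 42)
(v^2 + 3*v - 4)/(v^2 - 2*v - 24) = (v - 1)/(v - 6)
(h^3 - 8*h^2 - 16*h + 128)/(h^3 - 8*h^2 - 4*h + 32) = (h^2 - 16)/(h^2 - 4)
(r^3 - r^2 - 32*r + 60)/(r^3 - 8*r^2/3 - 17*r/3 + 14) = 3*(r^2 + r - 30)/(3*r^2 - 2*r - 21)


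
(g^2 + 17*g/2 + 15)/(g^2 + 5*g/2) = (g + 6)/g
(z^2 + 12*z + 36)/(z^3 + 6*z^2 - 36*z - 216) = 1/(z - 6)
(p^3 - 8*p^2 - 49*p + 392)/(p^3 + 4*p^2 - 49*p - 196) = (p - 8)/(p + 4)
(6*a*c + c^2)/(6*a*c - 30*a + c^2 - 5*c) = c/(c - 5)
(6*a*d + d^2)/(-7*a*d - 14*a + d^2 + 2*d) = d*(-6*a - d)/(7*a*d + 14*a - d^2 - 2*d)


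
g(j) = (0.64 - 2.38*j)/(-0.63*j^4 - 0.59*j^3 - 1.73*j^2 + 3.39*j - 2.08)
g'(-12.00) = -0.00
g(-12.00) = -0.00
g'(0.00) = 0.64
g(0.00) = -0.31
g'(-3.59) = -0.06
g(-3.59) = -0.08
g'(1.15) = -1.36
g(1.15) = 0.85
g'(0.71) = 1.52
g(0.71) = 1.15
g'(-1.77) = -0.18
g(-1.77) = -0.30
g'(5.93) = -0.01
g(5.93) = 0.01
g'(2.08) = -0.26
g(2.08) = 0.22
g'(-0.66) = -0.02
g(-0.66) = -0.44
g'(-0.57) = 0.01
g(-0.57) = -0.44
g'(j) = (0.64 - 2.38*j)*(2.52*j^3 + 1.77*j^2 + 3.46*j - 3.39)/(-0.63*j^4 - 0.59*j^3 - 1.73*j^2 + 3.39*j - 2.08)^2 - 2.38/(-0.63*j^4 - 0.59*j^3 - 1.73*j^2 + 3.39*j - 2.08)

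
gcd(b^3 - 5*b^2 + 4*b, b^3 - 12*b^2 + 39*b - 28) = b^2 - 5*b + 4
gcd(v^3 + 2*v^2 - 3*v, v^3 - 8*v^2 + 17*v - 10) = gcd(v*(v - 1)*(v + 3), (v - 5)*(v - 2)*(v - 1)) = v - 1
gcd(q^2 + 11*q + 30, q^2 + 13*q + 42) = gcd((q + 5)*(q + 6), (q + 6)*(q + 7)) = q + 6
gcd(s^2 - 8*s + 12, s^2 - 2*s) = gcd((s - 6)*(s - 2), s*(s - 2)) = s - 2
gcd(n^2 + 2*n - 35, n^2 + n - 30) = n - 5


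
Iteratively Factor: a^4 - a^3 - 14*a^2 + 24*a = (a + 4)*(a^3 - 5*a^2 + 6*a) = (a - 2)*(a + 4)*(a^2 - 3*a) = (a - 3)*(a - 2)*(a + 4)*(a)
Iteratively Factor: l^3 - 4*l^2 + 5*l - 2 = (l - 1)*(l^2 - 3*l + 2) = (l - 2)*(l - 1)*(l - 1)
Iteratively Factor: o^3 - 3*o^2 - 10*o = (o + 2)*(o^2 - 5*o) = o*(o + 2)*(o - 5)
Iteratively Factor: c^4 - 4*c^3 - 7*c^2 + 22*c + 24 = (c - 4)*(c^3 - 7*c - 6) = (c - 4)*(c + 2)*(c^2 - 2*c - 3) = (c - 4)*(c - 3)*(c + 2)*(c + 1)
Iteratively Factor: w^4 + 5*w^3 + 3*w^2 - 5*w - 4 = (w - 1)*(w^3 + 6*w^2 + 9*w + 4) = (w - 1)*(w + 4)*(w^2 + 2*w + 1) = (w - 1)*(w + 1)*(w + 4)*(w + 1)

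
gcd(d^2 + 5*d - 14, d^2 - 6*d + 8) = d - 2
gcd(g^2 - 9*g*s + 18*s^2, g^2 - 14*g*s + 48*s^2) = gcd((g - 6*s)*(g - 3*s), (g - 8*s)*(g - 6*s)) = -g + 6*s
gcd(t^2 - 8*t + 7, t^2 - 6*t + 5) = t - 1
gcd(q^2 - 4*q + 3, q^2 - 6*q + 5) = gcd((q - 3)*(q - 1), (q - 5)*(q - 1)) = q - 1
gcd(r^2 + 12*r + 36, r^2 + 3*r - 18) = r + 6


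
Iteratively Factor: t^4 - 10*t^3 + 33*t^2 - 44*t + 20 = (t - 5)*(t^3 - 5*t^2 + 8*t - 4) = (t - 5)*(t - 1)*(t^2 - 4*t + 4) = (t - 5)*(t - 2)*(t - 1)*(t - 2)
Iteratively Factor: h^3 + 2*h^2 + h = (h + 1)*(h^2 + h) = h*(h + 1)*(h + 1)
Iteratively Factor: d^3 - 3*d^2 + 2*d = (d - 1)*(d^2 - 2*d) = d*(d - 1)*(d - 2)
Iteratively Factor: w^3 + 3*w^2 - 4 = (w + 2)*(w^2 + w - 2) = (w + 2)^2*(w - 1)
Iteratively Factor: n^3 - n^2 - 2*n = (n + 1)*(n^2 - 2*n) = (n - 2)*(n + 1)*(n)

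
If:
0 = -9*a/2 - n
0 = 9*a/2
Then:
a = 0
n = 0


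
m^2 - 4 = (m - 2)*(m + 2)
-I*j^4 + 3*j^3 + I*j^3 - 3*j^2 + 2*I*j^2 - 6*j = j*(j - 2)*(j + 3*I)*(-I*j - I)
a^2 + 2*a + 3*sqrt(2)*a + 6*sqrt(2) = (a + 2)*(a + 3*sqrt(2))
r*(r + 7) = r^2 + 7*r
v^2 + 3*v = v*(v + 3)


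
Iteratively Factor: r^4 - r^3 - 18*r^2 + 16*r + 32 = (r - 4)*(r^3 + 3*r^2 - 6*r - 8) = (r - 4)*(r - 2)*(r^2 + 5*r + 4) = (r - 4)*(r - 2)*(r + 1)*(r + 4)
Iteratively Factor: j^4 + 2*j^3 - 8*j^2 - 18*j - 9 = (j + 3)*(j^3 - j^2 - 5*j - 3) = (j - 3)*(j + 3)*(j^2 + 2*j + 1) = (j - 3)*(j + 1)*(j + 3)*(j + 1)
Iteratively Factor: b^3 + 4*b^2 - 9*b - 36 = (b + 3)*(b^2 + b - 12) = (b + 3)*(b + 4)*(b - 3)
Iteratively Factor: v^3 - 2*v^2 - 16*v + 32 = (v - 4)*(v^2 + 2*v - 8) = (v - 4)*(v - 2)*(v + 4)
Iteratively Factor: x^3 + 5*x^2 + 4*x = (x + 4)*(x^2 + x) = (x + 1)*(x + 4)*(x)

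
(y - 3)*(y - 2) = y^2 - 5*y + 6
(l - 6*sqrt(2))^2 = l^2 - 12*sqrt(2)*l + 72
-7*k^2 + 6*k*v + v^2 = (-k + v)*(7*k + v)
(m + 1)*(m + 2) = m^2 + 3*m + 2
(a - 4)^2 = a^2 - 8*a + 16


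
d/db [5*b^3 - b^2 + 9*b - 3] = 15*b^2 - 2*b + 9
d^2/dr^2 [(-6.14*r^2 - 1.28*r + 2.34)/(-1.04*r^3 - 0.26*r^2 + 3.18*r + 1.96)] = (13.282048*r^6 + 8.30668800000001*r^5 + 93.5425920000001*r^4 + 183.88968*r^3 + 95.567472*r^2 - 13.097136*r - 18.49208)/(1.124864*r^9 + 0.843648*r^8 - 10.107552*r^7 - 11.501464*r^6 + 27.72588*r^5 + 46.382856*r^4 - 10.448472*r^3 - 56.464464*r^2 - 36.648864*r - 7.529536)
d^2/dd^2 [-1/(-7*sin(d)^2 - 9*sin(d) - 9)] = (-196*sin(d)^4 - 189*sin(d)^3 + 465*sin(d)^2 + 459*sin(d) + 36)/(7*sin(d)^2 + 9*sin(d) + 9)^3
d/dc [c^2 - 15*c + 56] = 2*c - 15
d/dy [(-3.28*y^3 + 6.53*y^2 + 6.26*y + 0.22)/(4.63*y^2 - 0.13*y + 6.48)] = (-15.1864*y^4 + 0.852800000000002*y^3 - 93.5959*y^2 + 82.5916*y + 40.5934)/(21.4369*y^4 - 1.2038*y^3 + 60.0217*y^2 - 1.6848*y + 41.9904)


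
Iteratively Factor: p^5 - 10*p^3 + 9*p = (p - 3)*(p^4 + 3*p^3 - p^2 - 3*p) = (p - 3)*(p - 1)*(p^3 + 4*p^2 + 3*p) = (p - 3)*(p - 1)*(p + 3)*(p^2 + p) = p*(p - 3)*(p - 1)*(p + 3)*(p + 1)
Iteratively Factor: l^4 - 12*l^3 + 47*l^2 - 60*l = (l)*(l^3 - 12*l^2 + 47*l - 60) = l*(l - 5)*(l^2 - 7*l + 12) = l*(l - 5)*(l - 3)*(l - 4)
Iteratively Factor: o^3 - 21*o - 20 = (o - 5)*(o^2 + 5*o + 4) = (o - 5)*(o + 1)*(o + 4)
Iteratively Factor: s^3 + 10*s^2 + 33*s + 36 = (s + 3)*(s^2 + 7*s + 12) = (s + 3)*(s + 4)*(s + 3)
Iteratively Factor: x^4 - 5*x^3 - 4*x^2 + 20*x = (x - 2)*(x^3 - 3*x^2 - 10*x) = (x - 2)*(x + 2)*(x^2 - 5*x) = x*(x - 2)*(x + 2)*(x - 5)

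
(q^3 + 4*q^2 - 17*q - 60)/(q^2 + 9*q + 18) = (q^2 + q - 20)/(q + 6)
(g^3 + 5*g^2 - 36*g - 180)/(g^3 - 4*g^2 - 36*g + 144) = (g + 5)/(g - 4)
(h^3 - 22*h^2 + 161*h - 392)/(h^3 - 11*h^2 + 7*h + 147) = (h - 8)/(h + 3)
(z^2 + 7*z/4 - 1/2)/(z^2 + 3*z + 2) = (z - 1/4)/(z + 1)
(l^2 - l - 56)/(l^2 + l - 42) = (l - 8)/(l - 6)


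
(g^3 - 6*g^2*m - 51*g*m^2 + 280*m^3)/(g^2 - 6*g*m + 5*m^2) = (g^2 - g*m - 56*m^2)/(g - m)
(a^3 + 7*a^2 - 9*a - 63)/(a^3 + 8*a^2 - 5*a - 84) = (a + 3)/(a + 4)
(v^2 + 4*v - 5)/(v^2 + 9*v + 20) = (v - 1)/(v + 4)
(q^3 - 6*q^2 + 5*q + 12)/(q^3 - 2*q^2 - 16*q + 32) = (q^2 - 2*q - 3)/(q^2 + 2*q - 8)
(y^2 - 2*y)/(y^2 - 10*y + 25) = y*(y - 2)/(y^2 - 10*y + 25)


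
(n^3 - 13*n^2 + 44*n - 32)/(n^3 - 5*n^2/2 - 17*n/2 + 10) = 2*(n - 8)/(2*n + 5)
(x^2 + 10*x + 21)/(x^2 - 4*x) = (x^2 + 10*x + 21)/(x*(x - 4))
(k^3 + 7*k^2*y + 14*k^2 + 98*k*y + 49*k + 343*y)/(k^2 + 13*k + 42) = (k^2 + 7*k*y + 7*k + 49*y)/(k + 6)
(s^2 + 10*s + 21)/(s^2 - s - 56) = (s + 3)/(s - 8)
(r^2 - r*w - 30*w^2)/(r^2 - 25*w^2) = (r - 6*w)/(r - 5*w)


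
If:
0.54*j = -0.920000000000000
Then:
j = -1.70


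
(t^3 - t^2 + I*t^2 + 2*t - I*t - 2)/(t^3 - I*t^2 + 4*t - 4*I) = (t - 1)/(t - 2*I)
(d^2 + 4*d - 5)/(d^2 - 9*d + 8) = (d + 5)/(d - 8)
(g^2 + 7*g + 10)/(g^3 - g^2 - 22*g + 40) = (g + 2)/(g^2 - 6*g + 8)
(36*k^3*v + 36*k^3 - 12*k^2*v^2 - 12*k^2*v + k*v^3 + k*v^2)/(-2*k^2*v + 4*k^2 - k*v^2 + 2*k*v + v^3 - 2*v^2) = k*(-36*k^2*v - 36*k^2 + 12*k*v^2 + 12*k*v - v^3 - v^2)/(2*k^2*v - 4*k^2 + k*v^2 - 2*k*v - v^3 + 2*v^2)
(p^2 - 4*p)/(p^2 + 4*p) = (p - 4)/(p + 4)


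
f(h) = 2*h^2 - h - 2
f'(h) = 4*h - 1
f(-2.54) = 13.44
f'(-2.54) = -11.16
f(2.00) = 4.00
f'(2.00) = 7.00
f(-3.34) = 23.65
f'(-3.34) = -14.36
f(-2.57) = 13.78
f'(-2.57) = -11.28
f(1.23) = -0.20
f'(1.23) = 3.92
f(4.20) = 29.08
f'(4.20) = 15.80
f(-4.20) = 37.48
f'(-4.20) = -17.80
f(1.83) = 2.87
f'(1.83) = 6.32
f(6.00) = 64.00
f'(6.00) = 23.00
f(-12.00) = 298.00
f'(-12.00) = -49.00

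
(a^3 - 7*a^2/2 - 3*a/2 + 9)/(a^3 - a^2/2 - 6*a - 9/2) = (a - 2)/(a + 1)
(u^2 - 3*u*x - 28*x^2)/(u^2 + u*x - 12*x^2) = (-u + 7*x)/(-u + 3*x)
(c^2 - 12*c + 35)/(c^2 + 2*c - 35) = (c - 7)/(c + 7)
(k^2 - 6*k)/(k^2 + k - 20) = k*(k - 6)/(k^2 + k - 20)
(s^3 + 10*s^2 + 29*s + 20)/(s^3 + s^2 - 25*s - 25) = (s + 4)/(s - 5)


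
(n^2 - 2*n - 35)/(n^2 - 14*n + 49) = (n + 5)/(n - 7)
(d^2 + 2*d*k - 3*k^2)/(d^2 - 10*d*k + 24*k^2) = (d^2 + 2*d*k - 3*k^2)/(d^2 - 10*d*k + 24*k^2)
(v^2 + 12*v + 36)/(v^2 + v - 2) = (v^2 + 12*v + 36)/(v^2 + v - 2)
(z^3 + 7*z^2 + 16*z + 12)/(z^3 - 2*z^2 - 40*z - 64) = (z^2 + 5*z + 6)/(z^2 - 4*z - 32)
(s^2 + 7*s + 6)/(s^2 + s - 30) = (s + 1)/(s - 5)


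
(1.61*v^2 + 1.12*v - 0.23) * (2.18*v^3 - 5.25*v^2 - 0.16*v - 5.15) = 3.5098*v^5 - 6.0109*v^4 - 6.639*v^3 - 7.2632*v^2 - 5.7312*v + 1.1845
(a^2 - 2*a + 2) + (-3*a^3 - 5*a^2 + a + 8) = -3*a^3 - 4*a^2 - a + 10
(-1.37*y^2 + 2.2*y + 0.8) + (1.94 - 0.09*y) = -1.37*y^2 + 2.11*y + 2.74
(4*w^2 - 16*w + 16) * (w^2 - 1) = 4*w^4 - 16*w^3 + 12*w^2 + 16*w - 16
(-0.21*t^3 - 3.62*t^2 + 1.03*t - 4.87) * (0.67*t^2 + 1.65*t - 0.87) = -0.1407*t^5 - 2.7719*t^4 - 5.1002*t^3 + 1.586*t^2 - 8.9316*t + 4.2369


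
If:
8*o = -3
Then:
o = -3/8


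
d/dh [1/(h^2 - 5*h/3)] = 3*(5 - 6*h)/(h^2*(3*h - 5)^2)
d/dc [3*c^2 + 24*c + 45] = 6*c + 24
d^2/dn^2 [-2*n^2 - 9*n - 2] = -4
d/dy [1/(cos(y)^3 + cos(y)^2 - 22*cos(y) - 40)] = (3*cos(y)^2 + 2*cos(y) - 22)*sin(y)/(cos(y)^3 + cos(y)^2 - 22*cos(y) - 40)^2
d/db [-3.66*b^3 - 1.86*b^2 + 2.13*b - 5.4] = -10.98*b^2 - 3.72*b + 2.13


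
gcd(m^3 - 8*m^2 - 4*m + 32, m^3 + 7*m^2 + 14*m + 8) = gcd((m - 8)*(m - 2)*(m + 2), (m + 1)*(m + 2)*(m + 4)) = m + 2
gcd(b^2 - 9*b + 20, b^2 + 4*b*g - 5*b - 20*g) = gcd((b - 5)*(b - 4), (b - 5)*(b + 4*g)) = b - 5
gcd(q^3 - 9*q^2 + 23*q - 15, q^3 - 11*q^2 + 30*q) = q - 5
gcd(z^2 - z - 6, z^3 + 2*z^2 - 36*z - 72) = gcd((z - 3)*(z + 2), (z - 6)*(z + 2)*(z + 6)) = z + 2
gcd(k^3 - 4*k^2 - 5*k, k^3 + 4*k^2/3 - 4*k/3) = k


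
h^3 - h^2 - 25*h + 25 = (h - 5)*(h - 1)*(h + 5)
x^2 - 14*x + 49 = (x - 7)^2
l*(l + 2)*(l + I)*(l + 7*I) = l^4 + 2*l^3 + 8*I*l^3 - 7*l^2 + 16*I*l^2 - 14*l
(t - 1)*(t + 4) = t^2 + 3*t - 4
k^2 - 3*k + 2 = (k - 2)*(k - 1)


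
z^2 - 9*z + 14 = (z - 7)*(z - 2)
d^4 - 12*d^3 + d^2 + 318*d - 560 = (d - 8)*(d - 7)*(d - 2)*(d + 5)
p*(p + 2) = p^2 + 2*p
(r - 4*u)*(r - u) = r^2 - 5*r*u + 4*u^2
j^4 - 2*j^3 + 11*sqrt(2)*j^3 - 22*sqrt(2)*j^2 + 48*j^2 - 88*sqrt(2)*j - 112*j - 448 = (j - 4)*(j + 2)*(j + 4*sqrt(2))*(j + 7*sqrt(2))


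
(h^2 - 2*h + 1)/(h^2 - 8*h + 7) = (h - 1)/(h - 7)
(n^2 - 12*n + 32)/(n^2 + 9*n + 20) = (n^2 - 12*n + 32)/(n^2 + 9*n + 20)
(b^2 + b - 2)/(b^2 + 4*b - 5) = (b + 2)/(b + 5)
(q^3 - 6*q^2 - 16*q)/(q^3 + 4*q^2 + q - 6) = q*(q - 8)/(q^2 + 2*q - 3)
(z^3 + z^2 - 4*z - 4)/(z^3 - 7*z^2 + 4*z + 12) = (z + 2)/(z - 6)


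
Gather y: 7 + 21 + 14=42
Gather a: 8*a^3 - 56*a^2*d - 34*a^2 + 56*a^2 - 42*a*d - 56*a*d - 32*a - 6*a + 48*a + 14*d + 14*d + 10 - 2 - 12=8*a^3 + a^2*(22 - 56*d) + a*(10 - 98*d) + 28*d - 4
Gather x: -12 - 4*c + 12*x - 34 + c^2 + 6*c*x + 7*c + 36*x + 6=c^2 + 3*c + x*(6*c + 48) - 40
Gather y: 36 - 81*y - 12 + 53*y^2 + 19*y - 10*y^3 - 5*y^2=-10*y^3 + 48*y^2 - 62*y + 24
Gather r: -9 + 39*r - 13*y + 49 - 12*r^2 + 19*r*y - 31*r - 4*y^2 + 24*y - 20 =-12*r^2 + r*(19*y + 8) - 4*y^2 + 11*y + 20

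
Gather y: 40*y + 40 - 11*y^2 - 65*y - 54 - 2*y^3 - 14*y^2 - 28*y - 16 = -2*y^3 - 25*y^2 - 53*y - 30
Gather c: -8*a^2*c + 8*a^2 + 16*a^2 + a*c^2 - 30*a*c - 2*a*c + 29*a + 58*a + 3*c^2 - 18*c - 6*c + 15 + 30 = 24*a^2 + 87*a + c^2*(a + 3) + c*(-8*a^2 - 32*a - 24) + 45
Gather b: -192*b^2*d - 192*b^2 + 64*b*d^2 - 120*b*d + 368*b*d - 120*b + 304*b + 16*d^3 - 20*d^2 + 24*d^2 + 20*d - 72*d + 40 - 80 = b^2*(-192*d - 192) + b*(64*d^2 + 248*d + 184) + 16*d^3 + 4*d^2 - 52*d - 40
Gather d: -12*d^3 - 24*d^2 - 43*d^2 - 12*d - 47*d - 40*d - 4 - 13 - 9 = -12*d^3 - 67*d^2 - 99*d - 26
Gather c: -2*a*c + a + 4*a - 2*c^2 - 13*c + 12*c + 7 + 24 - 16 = 5*a - 2*c^2 + c*(-2*a - 1) + 15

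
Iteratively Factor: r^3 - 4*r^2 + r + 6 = (r - 2)*(r^2 - 2*r - 3) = (r - 3)*(r - 2)*(r + 1)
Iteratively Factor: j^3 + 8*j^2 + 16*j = (j)*(j^2 + 8*j + 16) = j*(j + 4)*(j + 4)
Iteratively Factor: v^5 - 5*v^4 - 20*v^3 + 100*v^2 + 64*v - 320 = (v + 2)*(v^4 - 7*v^3 - 6*v^2 + 112*v - 160) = (v - 5)*(v + 2)*(v^3 - 2*v^2 - 16*v + 32) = (v - 5)*(v + 2)*(v + 4)*(v^2 - 6*v + 8) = (v - 5)*(v - 2)*(v + 2)*(v + 4)*(v - 4)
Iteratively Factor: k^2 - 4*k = (k - 4)*(k)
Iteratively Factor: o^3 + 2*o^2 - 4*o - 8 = (o + 2)*(o^2 - 4) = (o - 2)*(o + 2)*(o + 2)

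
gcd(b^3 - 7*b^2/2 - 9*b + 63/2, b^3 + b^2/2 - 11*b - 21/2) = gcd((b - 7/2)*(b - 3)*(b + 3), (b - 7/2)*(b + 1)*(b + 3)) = b^2 - b/2 - 21/2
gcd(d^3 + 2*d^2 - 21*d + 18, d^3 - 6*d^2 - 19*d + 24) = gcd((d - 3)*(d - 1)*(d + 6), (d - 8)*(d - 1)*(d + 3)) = d - 1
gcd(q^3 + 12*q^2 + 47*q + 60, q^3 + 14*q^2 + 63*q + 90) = q^2 + 8*q + 15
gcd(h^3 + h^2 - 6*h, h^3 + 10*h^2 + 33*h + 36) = h + 3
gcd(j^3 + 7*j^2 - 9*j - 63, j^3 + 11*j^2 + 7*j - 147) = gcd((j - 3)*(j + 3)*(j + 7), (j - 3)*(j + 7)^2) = j^2 + 4*j - 21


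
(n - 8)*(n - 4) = n^2 - 12*n + 32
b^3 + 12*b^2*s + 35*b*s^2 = b*(b + 5*s)*(b + 7*s)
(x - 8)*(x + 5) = x^2 - 3*x - 40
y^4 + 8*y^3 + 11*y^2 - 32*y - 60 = (y - 2)*(y + 2)*(y + 3)*(y + 5)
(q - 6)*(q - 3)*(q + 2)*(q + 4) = q^4 - 3*q^3 - 28*q^2 + 36*q + 144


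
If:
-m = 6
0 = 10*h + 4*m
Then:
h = 12/5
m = -6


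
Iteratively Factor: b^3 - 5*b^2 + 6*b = (b - 3)*(b^2 - 2*b) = (b - 3)*(b - 2)*(b)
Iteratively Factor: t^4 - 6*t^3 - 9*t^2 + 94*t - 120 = (t - 3)*(t^3 - 3*t^2 - 18*t + 40) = (t - 5)*(t - 3)*(t^2 + 2*t - 8) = (t - 5)*(t - 3)*(t + 4)*(t - 2)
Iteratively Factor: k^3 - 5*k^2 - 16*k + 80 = (k - 4)*(k^2 - k - 20) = (k - 5)*(k - 4)*(k + 4)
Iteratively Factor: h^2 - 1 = (h - 1)*(h + 1)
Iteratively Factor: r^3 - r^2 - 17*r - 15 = (r - 5)*(r^2 + 4*r + 3) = (r - 5)*(r + 1)*(r + 3)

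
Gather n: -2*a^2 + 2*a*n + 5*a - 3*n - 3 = -2*a^2 + 5*a + n*(2*a - 3) - 3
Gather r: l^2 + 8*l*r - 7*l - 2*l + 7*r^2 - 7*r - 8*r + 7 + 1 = l^2 - 9*l + 7*r^2 + r*(8*l - 15) + 8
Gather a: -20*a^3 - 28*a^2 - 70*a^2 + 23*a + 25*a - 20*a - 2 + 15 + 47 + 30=-20*a^3 - 98*a^2 + 28*a + 90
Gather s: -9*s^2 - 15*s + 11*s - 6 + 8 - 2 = -9*s^2 - 4*s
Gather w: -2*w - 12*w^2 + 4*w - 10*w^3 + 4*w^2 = -10*w^3 - 8*w^2 + 2*w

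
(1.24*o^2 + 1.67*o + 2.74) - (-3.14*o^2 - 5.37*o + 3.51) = 4.38*o^2 + 7.04*o - 0.77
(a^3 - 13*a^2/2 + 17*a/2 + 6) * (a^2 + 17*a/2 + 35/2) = a^5 + 2*a^4 - 117*a^3/4 - 71*a^2/2 + 799*a/4 + 105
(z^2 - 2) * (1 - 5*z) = -5*z^3 + z^2 + 10*z - 2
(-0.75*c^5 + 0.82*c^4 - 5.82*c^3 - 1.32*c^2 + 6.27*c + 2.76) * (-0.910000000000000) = 0.6825*c^5 - 0.7462*c^4 + 5.2962*c^3 + 1.2012*c^2 - 5.7057*c - 2.5116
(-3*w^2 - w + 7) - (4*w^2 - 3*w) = -7*w^2 + 2*w + 7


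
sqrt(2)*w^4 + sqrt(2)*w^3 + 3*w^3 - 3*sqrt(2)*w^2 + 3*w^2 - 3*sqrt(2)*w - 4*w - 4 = (w + 1)*(w - sqrt(2))*(w + 2*sqrt(2))*(sqrt(2)*w + 1)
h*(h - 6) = h^2 - 6*h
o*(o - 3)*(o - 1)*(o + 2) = o^4 - 2*o^3 - 5*o^2 + 6*o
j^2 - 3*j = j*(j - 3)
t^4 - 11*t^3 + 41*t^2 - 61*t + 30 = (t - 5)*(t - 3)*(t - 2)*(t - 1)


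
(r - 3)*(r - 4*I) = r^2 - 3*r - 4*I*r + 12*I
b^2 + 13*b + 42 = (b + 6)*(b + 7)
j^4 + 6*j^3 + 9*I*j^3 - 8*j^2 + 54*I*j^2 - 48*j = j*(j + 6)*(j + I)*(j + 8*I)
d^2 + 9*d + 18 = (d + 3)*(d + 6)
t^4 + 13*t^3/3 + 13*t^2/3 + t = t*(t + 1/3)*(t + 1)*(t + 3)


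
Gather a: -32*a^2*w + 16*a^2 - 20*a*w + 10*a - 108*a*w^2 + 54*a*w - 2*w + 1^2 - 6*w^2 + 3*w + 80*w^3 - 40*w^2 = a^2*(16 - 32*w) + a*(-108*w^2 + 34*w + 10) + 80*w^3 - 46*w^2 + w + 1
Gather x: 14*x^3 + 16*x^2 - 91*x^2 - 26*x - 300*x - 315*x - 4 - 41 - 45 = 14*x^3 - 75*x^2 - 641*x - 90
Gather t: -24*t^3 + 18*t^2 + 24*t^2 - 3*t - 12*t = -24*t^3 + 42*t^2 - 15*t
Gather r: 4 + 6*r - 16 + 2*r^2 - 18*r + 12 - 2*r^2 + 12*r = 0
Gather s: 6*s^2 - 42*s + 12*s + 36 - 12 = 6*s^2 - 30*s + 24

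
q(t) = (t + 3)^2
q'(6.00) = 18.00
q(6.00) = 81.00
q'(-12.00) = -18.00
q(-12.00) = 81.00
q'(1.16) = 8.32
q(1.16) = 17.31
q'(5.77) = 17.54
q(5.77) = 76.91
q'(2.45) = 10.90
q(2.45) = 29.70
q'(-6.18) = -6.36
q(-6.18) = 10.11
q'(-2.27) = 1.46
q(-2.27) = 0.53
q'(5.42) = 16.84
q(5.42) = 70.90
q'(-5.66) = -5.32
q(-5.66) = 7.08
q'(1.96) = 9.92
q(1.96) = 24.60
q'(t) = 2*t + 6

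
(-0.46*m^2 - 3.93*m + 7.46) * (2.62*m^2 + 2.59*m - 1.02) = -1.2052*m^4 - 11.488*m^3 + 9.8357*m^2 + 23.33*m - 7.6092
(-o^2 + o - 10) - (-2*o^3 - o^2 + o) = 2*o^3 - 10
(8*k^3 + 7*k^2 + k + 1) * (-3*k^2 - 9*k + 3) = -24*k^5 - 93*k^4 - 42*k^3 + 9*k^2 - 6*k + 3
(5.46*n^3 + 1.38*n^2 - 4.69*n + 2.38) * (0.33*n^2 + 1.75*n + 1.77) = 1.8018*n^5 + 10.0104*n^4 + 10.5315*n^3 - 4.9795*n^2 - 4.1363*n + 4.2126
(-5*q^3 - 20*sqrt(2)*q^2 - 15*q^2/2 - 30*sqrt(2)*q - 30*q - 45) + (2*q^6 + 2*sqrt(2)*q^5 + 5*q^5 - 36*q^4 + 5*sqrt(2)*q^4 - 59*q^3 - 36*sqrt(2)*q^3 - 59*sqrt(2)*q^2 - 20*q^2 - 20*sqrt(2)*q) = 2*q^6 + 2*sqrt(2)*q^5 + 5*q^5 - 36*q^4 + 5*sqrt(2)*q^4 - 64*q^3 - 36*sqrt(2)*q^3 - 79*sqrt(2)*q^2 - 55*q^2/2 - 50*sqrt(2)*q - 30*q - 45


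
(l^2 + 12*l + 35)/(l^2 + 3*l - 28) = (l + 5)/(l - 4)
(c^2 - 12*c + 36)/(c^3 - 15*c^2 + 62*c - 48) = (c - 6)/(c^2 - 9*c + 8)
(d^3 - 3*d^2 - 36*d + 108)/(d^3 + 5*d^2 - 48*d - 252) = (d^2 - 9*d + 18)/(d^2 - d - 42)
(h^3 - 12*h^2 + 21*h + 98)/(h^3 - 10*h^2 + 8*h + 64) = (h^2 - 14*h + 49)/(h^2 - 12*h + 32)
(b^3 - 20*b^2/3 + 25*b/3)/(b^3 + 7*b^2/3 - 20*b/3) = (b - 5)/(b + 4)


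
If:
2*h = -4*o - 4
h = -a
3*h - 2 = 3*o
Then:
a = 2/9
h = -2/9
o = -8/9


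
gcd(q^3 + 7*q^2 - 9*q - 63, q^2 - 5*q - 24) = q + 3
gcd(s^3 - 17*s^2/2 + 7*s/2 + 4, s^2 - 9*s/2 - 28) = s - 8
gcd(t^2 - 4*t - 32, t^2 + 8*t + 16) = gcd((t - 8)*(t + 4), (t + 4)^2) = t + 4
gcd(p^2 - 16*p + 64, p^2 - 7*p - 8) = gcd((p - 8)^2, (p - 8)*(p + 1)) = p - 8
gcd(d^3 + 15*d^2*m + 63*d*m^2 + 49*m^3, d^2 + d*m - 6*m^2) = 1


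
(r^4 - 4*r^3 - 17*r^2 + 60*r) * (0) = 0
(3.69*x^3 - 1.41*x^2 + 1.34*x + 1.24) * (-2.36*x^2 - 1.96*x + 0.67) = -8.7084*x^5 - 3.9048*x^4 + 2.0735*x^3 - 6.4975*x^2 - 1.5326*x + 0.8308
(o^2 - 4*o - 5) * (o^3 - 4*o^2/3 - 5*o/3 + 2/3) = o^5 - 16*o^4/3 - 4*o^3/3 + 14*o^2 + 17*o/3 - 10/3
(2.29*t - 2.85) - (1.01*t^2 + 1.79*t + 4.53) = -1.01*t^2 + 0.5*t - 7.38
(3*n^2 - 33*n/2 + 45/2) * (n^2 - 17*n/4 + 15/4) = 3*n^4 - 117*n^3/4 + 831*n^2/8 - 315*n/2 + 675/8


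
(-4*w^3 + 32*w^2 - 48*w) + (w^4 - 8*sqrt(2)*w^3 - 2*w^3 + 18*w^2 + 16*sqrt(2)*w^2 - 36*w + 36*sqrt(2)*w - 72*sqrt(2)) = w^4 - 8*sqrt(2)*w^3 - 6*w^3 + 16*sqrt(2)*w^2 + 50*w^2 - 84*w + 36*sqrt(2)*w - 72*sqrt(2)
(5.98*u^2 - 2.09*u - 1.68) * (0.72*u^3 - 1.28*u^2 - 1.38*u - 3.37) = 4.3056*u^5 - 9.1592*u^4 - 6.7868*u^3 - 15.118*u^2 + 9.3617*u + 5.6616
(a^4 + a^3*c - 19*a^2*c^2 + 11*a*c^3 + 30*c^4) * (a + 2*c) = a^5 + 3*a^4*c - 17*a^3*c^2 - 27*a^2*c^3 + 52*a*c^4 + 60*c^5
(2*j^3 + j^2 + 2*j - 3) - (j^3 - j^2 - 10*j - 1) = j^3 + 2*j^2 + 12*j - 2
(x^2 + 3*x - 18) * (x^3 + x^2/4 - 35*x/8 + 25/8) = x^5 + 13*x^4/4 - 173*x^3/8 - 29*x^2/2 + 705*x/8 - 225/4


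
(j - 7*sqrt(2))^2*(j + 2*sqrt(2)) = j^3 - 12*sqrt(2)*j^2 + 42*j + 196*sqrt(2)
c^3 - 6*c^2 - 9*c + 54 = (c - 6)*(c - 3)*(c + 3)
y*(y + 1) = y^2 + y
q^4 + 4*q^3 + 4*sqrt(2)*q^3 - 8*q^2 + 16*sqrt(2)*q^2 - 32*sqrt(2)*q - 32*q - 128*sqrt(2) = (q + 4)*(q - 2*sqrt(2))*(q + 2*sqrt(2))*(q + 4*sqrt(2))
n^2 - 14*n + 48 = (n - 8)*(n - 6)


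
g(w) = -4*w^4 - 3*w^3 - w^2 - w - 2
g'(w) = -16*w^3 - 9*w^2 - 2*w - 1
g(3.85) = -1070.70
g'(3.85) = -1055.17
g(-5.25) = -2628.97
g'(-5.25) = 2076.69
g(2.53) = -223.40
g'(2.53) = -322.78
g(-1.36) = -8.63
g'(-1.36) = 25.32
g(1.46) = -33.10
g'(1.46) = -72.90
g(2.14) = -122.01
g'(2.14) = -203.30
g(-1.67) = -20.26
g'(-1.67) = 51.76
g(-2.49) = -113.16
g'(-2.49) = 195.19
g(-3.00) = -251.00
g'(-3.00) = 356.00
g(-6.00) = -4568.00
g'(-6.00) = 3143.00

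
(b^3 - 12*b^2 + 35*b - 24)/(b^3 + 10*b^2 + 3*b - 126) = (b^2 - 9*b + 8)/(b^2 + 13*b + 42)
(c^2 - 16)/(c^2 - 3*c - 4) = (c + 4)/(c + 1)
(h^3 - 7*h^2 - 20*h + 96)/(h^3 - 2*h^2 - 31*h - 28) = (h^2 - 11*h + 24)/(h^2 - 6*h - 7)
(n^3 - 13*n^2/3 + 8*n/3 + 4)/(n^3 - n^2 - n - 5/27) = 9*(-3*n^3 + 13*n^2 - 8*n - 12)/(-27*n^3 + 27*n^2 + 27*n + 5)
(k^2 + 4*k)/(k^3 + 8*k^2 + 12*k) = (k + 4)/(k^2 + 8*k + 12)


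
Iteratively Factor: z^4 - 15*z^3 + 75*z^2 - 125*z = (z - 5)*(z^3 - 10*z^2 + 25*z) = (z - 5)^2*(z^2 - 5*z) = z*(z - 5)^2*(z - 5)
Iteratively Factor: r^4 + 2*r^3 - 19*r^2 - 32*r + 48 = (r - 1)*(r^3 + 3*r^2 - 16*r - 48) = (r - 1)*(r + 4)*(r^2 - r - 12) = (r - 1)*(r + 3)*(r + 4)*(r - 4)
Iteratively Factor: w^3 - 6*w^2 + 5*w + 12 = (w + 1)*(w^2 - 7*w + 12) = (w - 4)*(w + 1)*(w - 3)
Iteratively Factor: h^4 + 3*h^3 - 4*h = (h + 2)*(h^3 + h^2 - 2*h) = (h + 2)^2*(h^2 - h) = (h - 1)*(h + 2)^2*(h)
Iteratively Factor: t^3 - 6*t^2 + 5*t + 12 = (t - 3)*(t^2 - 3*t - 4) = (t - 3)*(t + 1)*(t - 4)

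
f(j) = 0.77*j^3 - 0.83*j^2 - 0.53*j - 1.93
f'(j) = 2.31*j^2 - 1.66*j - 0.53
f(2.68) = 5.51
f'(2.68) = 11.61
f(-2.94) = -27.11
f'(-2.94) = 24.32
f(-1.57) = -6.12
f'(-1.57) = 7.77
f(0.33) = -2.17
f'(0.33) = -0.83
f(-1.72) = -7.39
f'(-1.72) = 9.16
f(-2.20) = -12.98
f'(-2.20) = 14.30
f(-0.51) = -1.98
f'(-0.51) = 0.92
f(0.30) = -2.14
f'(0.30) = -0.82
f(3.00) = 9.80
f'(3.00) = 15.28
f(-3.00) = -28.60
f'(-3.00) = 25.24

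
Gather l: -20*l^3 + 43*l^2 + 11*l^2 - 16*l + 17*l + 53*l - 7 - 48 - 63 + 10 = -20*l^3 + 54*l^2 + 54*l - 108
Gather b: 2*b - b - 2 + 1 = b - 1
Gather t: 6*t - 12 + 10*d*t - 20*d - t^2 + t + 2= -20*d - t^2 + t*(10*d + 7) - 10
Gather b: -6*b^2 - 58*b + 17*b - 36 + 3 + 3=-6*b^2 - 41*b - 30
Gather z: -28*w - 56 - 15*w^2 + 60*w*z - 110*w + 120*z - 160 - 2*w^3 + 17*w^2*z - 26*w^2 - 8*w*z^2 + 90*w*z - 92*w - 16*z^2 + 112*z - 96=-2*w^3 - 41*w^2 - 230*w + z^2*(-8*w - 16) + z*(17*w^2 + 150*w + 232) - 312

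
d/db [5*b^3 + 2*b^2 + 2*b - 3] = 15*b^2 + 4*b + 2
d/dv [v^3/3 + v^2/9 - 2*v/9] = v^2 + 2*v/9 - 2/9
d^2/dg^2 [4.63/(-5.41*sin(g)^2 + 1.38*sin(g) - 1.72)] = (542.045212*sin(g)^4 - 103.699962*sin(g)^3 - 976.58275*sin(g)^2 + 218.389692*sin(g) + 68.531408)/(5.41*sin(g)^2 - 1.38*sin(g) + 1.72)^3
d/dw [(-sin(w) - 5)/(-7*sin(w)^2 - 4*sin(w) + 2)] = (-70*sin(w) + 7*cos(w)^2 - 29)*cos(w)/(7*sin(w)^2 + 4*sin(w) - 2)^2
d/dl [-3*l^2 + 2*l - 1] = 2 - 6*l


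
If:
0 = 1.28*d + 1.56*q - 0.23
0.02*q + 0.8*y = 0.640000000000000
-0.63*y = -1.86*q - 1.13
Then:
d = 0.59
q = -0.33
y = 0.81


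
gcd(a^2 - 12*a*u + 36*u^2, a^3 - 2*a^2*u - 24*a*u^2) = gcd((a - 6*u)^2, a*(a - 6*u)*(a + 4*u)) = -a + 6*u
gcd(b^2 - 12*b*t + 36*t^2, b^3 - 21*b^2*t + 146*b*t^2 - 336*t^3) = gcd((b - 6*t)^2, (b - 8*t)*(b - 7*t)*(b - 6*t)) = -b + 6*t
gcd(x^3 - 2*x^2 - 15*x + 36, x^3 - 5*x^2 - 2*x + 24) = x - 3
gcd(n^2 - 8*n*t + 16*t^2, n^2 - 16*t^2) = -n + 4*t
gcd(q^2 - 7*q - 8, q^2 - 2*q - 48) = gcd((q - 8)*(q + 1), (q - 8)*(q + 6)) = q - 8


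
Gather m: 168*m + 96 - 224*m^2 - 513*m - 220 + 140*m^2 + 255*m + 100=-84*m^2 - 90*m - 24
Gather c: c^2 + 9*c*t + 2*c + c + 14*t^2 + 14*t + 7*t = c^2 + c*(9*t + 3) + 14*t^2 + 21*t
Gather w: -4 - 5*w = -5*w - 4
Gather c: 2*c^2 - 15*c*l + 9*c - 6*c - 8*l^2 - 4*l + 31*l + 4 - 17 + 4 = 2*c^2 + c*(3 - 15*l) - 8*l^2 + 27*l - 9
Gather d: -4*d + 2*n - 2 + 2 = -4*d + 2*n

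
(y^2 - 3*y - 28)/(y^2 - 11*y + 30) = (y^2 - 3*y - 28)/(y^2 - 11*y + 30)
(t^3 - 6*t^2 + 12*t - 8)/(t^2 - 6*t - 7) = (-t^3 + 6*t^2 - 12*t + 8)/(-t^2 + 6*t + 7)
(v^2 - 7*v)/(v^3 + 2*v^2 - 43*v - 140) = v/(v^2 + 9*v + 20)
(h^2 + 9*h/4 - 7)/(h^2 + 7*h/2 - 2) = (4*h - 7)/(2*(2*h - 1))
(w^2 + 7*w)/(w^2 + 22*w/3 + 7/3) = 3*w/(3*w + 1)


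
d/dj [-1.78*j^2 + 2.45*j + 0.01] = 2.45 - 3.56*j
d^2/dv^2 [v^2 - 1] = 2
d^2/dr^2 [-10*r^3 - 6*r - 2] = -60*r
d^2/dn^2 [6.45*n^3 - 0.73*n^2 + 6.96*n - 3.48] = 38.7*n - 1.46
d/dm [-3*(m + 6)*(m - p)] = -6*m + 3*p - 18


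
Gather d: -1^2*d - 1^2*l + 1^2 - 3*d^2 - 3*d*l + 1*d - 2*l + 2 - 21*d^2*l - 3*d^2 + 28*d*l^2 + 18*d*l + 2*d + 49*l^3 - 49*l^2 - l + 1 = d^2*(-21*l - 6) + d*(28*l^2 + 15*l + 2) + 49*l^3 - 49*l^2 - 4*l + 4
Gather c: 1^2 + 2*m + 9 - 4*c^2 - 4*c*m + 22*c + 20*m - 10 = -4*c^2 + c*(22 - 4*m) + 22*m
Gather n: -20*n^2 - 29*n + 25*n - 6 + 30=-20*n^2 - 4*n + 24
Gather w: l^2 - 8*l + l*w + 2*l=l^2 + l*w - 6*l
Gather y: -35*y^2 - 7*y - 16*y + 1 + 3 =-35*y^2 - 23*y + 4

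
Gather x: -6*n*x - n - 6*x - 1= -n + x*(-6*n - 6) - 1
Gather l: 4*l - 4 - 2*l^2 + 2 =-2*l^2 + 4*l - 2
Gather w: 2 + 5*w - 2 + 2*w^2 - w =2*w^2 + 4*w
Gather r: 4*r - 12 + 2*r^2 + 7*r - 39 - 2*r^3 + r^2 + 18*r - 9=-2*r^3 + 3*r^2 + 29*r - 60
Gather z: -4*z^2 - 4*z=-4*z^2 - 4*z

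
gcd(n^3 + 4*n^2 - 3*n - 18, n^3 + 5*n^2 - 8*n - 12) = n - 2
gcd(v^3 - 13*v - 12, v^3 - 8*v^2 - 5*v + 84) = v^2 - v - 12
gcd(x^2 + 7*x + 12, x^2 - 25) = 1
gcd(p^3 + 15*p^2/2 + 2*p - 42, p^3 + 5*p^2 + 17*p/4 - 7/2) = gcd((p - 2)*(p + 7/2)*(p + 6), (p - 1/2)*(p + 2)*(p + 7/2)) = p + 7/2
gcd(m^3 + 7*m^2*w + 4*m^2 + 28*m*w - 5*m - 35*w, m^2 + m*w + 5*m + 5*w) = m + 5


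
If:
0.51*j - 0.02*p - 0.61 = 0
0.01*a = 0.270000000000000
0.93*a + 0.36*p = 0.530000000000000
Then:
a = 27.00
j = -1.48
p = -68.28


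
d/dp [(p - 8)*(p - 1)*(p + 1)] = 3*p^2 - 16*p - 1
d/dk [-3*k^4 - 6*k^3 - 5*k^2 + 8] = 2*k*(-6*k^2 - 9*k - 5)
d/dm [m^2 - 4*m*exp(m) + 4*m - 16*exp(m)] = -4*m*exp(m) + 2*m - 20*exp(m) + 4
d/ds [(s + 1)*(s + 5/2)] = 2*s + 7/2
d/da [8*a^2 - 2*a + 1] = 16*a - 2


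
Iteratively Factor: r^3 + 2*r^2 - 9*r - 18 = (r - 3)*(r^2 + 5*r + 6) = (r - 3)*(r + 3)*(r + 2)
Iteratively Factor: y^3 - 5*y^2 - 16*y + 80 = (y + 4)*(y^2 - 9*y + 20) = (y - 5)*(y + 4)*(y - 4)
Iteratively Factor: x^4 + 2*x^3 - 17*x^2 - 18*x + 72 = (x - 3)*(x^3 + 5*x^2 - 2*x - 24) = (x - 3)*(x + 4)*(x^2 + x - 6) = (x - 3)*(x + 3)*(x + 4)*(x - 2)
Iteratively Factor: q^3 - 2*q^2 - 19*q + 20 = (q - 5)*(q^2 + 3*q - 4) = (q - 5)*(q + 4)*(q - 1)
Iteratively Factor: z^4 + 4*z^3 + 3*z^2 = (z + 1)*(z^3 + 3*z^2) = (z + 1)*(z + 3)*(z^2) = z*(z + 1)*(z + 3)*(z)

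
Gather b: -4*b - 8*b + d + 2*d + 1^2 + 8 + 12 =-12*b + 3*d + 21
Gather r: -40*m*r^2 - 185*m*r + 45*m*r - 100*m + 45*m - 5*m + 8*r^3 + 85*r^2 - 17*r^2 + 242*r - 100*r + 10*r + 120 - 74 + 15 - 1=-60*m + 8*r^3 + r^2*(68 - 40*m) + r*(152 - 140*m) + 60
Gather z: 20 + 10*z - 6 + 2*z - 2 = 12*z + 12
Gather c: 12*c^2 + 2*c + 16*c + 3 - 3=12*c^2 + 18*c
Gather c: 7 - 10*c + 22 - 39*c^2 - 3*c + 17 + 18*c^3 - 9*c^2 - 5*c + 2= 18*c^3 - 48*c^2 - 18*c + 48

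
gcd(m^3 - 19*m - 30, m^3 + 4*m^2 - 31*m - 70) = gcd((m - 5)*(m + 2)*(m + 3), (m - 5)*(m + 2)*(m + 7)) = m^2 - 3*m - 10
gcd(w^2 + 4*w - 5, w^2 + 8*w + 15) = w + 5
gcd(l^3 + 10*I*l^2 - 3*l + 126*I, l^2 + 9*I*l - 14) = l + 7*I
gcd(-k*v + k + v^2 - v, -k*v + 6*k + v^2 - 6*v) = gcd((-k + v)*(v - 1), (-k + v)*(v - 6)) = -k + v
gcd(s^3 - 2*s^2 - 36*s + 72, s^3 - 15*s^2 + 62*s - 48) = s - 6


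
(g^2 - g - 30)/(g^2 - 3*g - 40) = (g - 6)/(g - 8)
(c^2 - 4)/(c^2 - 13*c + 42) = (c^2 - 4)/(c^2 - 13*c + 42)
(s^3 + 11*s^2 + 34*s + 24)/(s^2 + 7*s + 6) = s + 4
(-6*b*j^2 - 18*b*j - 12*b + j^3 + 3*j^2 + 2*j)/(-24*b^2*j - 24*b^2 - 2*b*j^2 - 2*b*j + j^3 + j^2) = (j + 2)/(4*b + j)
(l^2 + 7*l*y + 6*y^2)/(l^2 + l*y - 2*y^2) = (l^2 + 7*l*y + 6*y^2)/(l^2 + l*y - 2*y^2)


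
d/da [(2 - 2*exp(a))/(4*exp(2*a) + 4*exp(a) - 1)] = (8*exp(2*a) - 16*exp(a) - 6)*exp(a)/(16*exp(4*a) + 32*exp(3*a) + 8*exp(2*a) - 8*exp(a) + 1)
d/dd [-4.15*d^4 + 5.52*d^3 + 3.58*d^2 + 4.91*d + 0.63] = -16.6*d^3 + 16.56*d^2 + 7.16*d + 4.91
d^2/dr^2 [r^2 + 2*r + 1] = 2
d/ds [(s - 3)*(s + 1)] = 2*s - 2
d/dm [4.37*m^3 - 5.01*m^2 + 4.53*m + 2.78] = 13.11*m^2 - 10.02*m + 4.53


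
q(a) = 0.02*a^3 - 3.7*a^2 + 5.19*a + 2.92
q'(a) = 0.06*a^2 - 7.4*a + 5.19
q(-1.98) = -22.02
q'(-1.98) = 20.08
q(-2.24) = -27.50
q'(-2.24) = 22.07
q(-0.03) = 2.76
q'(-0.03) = 5.41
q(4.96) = -59.92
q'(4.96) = -30.04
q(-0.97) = -5.61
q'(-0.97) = 12.42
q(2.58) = -7.98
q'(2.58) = -13.50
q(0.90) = 4.61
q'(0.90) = -1.42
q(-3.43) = -59.22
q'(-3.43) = 31.28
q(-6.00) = -165.74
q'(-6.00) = 51.75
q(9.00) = -235.49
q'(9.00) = -56.55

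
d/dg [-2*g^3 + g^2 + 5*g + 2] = -6*g^2 + 2*g + 5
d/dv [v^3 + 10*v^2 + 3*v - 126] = 3*v^2 + 20*v + 3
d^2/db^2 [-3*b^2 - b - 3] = -6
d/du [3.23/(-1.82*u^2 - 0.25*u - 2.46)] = (11.7572*u + 0.8075)/(1.82*u^2 + 0.25*u + 2.46)^2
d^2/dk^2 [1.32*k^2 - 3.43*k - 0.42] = 2.64000000000000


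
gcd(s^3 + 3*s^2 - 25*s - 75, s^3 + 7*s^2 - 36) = s + 3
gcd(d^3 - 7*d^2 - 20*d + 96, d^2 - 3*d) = d - 3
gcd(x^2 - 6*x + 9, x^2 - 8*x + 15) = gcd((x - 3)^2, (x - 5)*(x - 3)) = x - 3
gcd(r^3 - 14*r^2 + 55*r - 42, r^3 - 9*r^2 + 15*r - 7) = r^2 - 8*r + 7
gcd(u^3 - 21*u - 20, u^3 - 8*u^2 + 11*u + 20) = u^2 - 4*u - 5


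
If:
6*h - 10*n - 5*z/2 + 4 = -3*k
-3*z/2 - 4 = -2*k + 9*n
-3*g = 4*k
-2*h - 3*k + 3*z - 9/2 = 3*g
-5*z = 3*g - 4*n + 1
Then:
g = -77/69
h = -273/184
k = 77/92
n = -41/138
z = 16/69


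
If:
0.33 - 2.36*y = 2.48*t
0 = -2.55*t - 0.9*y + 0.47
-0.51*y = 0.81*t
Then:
No Solution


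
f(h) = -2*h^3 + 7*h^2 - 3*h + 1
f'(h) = -6*h^2 + 14*h - 3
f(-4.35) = 311.13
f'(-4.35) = -177.44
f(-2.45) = 79.78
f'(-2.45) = -73.32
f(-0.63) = 6.17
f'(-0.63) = -14.20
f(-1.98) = 49.91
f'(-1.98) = -54.24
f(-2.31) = 69.94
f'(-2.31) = -67.36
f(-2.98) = 125.03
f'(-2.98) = -98.00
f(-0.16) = 1.67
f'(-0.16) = -5.39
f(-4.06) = 262.41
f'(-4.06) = -158.74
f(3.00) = 1.00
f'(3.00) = -15.00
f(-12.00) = 4501.00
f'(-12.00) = -1035.00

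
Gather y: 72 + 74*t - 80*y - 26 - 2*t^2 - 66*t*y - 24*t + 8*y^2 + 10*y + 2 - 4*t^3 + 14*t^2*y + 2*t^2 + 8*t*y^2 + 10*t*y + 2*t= -4*t^3 + 52*t + y^2*(8*t + 8) + y*(14*t^2 - 56*t - 70) + 48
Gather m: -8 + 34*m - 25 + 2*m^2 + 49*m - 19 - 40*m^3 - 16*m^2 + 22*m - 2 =-40*m^3 - 14*m^2 + 105*m - 54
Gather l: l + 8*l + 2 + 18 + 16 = 9*l + 36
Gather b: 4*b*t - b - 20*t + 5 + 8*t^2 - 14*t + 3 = b*(4*t - 1) + 8*t^2 - 34*t + 8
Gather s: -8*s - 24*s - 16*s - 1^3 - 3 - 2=-48*s - 6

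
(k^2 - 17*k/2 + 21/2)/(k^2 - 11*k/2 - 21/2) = (2*k - 3)/(2*k + 3)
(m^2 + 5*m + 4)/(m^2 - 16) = (m + 1)/(m - 4)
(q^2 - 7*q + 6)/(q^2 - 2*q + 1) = (q - 6)/(q - 1)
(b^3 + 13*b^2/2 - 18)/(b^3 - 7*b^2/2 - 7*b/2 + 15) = (2*b^2 + 9*b - 18)/(2*b^2 - 11*b + 15)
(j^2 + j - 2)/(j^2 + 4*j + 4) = (j - 1)/(j + 2)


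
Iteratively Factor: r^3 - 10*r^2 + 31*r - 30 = (r - 5)*(r^2 - 5*r + 6) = (r - 5)*(r - 3)*(r - 2)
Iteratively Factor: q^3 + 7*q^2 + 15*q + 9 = (q + 1)*(q^2 + 6*q + 9) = (q + 1)*(q + 3)*(q + 3)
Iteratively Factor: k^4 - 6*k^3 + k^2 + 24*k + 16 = (k - 4)*(k^3 - 2*k^2 - 7*k - 4) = (k - 4)*(k + 1)*(k^2 - 3*k - 4) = (k - 4)*(k + 1)^2*(k - 4)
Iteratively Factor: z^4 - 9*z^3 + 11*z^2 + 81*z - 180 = (z + 3)*(z^3 - 12*z^2 + 47*z - 60) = (z - 5)*(z + 3)*(z^2 - 7*z + 12) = (z - 5)*(z - 4)*(z + 3)*(z - 3)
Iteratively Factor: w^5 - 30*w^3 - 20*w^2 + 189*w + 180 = (w + 4)*(w^4 - 4*w^3 - 14*w^2 + 36*w + 45) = (w - 5)*(w + 4)*(w^3 + w^2 - 9*w - 9) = (w - 5)*(w + 3)*(w + 4)*(w^2 - 2*w - 3) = (w - 5)*(w - 3)*(w + 3)*(w + 4)*(w + 1)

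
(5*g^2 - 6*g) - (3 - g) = 5*g^2 - 5*g - 3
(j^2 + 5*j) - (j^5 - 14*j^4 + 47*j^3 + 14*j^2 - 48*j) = -j^5 + 14*j^4 - 47*j^3 - 13*j^2 + 53*j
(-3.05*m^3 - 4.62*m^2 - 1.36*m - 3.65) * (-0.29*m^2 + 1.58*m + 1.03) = 0.8845*m^5 - 3.4792*m^4 - 10.0467*m^3 - 5.8489*m^2 - 7.1678*m - 3.7595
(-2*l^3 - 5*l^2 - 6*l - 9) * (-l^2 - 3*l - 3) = 2*l^5 + 11*l^4 + 27*l^3 + 42*l^2 + 45*l + 27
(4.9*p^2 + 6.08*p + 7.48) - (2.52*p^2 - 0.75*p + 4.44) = 2.38*p^2 + 6.83*p + 3.04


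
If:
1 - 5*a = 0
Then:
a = 1/5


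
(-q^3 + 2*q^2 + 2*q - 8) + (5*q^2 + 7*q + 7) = -q^3 + 7*q^2 + 9*q - 1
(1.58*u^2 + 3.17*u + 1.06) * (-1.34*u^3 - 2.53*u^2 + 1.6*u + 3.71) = -2.1172*u^5 - 8.2452*u^4 - 6.9125*u^3 + 8.252*u^2 + 13.4567*u + 3.9326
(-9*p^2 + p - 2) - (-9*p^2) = p - 2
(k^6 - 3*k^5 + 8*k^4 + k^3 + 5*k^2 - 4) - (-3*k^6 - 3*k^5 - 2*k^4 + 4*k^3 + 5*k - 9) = 4*k^6 + 10*k^4 - 3*k^3 + 5*k^2 - 5*k + 5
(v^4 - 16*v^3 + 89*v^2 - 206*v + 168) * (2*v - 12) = 2*v^5 - 44*v^4 + 370*v^3 - 1480*v^2 + 2808*v - 2016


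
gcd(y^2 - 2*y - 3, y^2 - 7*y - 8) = y + 1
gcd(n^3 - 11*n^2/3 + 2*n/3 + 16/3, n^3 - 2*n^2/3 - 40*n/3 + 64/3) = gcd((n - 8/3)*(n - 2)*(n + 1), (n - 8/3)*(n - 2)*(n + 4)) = n^2 - 14*n/3 + 16/3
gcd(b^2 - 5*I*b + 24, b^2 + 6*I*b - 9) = b + 3*I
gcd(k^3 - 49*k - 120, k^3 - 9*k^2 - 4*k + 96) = k^2 - 5*k - 24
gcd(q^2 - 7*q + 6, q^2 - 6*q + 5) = q - 1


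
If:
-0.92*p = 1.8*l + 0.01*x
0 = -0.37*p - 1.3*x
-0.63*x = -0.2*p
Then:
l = 0.00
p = 0.00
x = 0.00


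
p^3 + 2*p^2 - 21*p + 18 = (p - 3)*(p - 1)*(p + 6)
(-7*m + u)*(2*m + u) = -14*m^2 - 5*m*u + u^2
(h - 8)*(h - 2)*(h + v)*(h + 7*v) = h^4 + 8*h^3*v - 10*h^3 + 7*h^2*v^2 - 80*h^2*v + 16*h^2 - 70*h*v^2 + 128*h*v + 112*v^2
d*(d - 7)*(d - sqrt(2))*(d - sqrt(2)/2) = d^4 - 7*d^3 - 3*sqrt(2)*d^3/2 + d^2 + 21*sqrt(2)*d^2/2 - 7*d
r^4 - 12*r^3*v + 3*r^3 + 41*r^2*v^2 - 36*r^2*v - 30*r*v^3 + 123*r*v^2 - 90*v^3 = (r + 3)*(r - 6*v)*(r - 5*v)*(r - v)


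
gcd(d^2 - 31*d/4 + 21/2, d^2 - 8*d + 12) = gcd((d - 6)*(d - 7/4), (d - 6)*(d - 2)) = d - 6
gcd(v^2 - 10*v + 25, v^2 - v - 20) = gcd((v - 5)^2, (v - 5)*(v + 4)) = v - 5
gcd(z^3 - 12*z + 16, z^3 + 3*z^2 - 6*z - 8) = z^2 + 2*z - 8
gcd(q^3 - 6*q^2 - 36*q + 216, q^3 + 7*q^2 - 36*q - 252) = q^2 - 36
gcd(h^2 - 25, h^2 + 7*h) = 1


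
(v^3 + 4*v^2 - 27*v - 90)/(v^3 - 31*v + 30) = (v + 3)/(v - 1)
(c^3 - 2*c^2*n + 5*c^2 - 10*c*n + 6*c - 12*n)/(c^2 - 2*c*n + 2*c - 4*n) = c + 3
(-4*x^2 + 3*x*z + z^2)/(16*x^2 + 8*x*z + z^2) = (-x + z)/(4*x + z)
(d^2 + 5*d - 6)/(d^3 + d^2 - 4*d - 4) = (d^2 + 5*d - 6)/(d^3 + d^2 - 4*d - 4)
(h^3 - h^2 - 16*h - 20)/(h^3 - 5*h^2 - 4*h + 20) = (h + 2)/(h - 2)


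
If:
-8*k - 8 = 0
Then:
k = -1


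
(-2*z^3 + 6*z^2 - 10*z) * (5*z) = -10*z^4 + 30*z^3 - 50*z^2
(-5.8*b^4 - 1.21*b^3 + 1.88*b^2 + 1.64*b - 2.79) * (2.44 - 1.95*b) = 11.31*b^5 - 11.7925*b^4 - 6.6184*b^3 + 1.3892*b^2 + 9.4421*b - 6.8076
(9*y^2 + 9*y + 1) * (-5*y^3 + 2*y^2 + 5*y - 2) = -45*y^5 - 27*y^4 + 58*y^3 + 29*y^2 - 13*y - 2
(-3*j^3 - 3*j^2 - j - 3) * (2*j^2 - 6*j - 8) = -6*j^5 + 12*j^4 + 40*j^3 + 24*j^2 + 26*j + 24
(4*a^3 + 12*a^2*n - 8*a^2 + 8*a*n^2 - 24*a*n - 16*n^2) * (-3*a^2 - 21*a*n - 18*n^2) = -12*a^5 - 120*a^4*n + 24*a^4 - 348*a^3*n^2 + 240*a^3*n - 384*a^2*n^3 + 696*a^2*n^2 - 144*a*n^4 + 768*a*n^3 + 288*n^4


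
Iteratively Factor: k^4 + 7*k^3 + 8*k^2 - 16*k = (k + 4)*(k^3 + 3*k^2 - 4*k) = (k - 1)*(k + 4)*(k^2 + 4*k) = k*(k - 1)*(k + 4)*(k + 4)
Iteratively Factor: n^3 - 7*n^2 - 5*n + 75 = (n - 5)*(n^2 - 2*n - 15) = (n - 5)*(n + 3)*(n - 5)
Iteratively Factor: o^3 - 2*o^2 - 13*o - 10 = (o - 5)*(o^2 + 3*o + 2) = (o - 5)*(o + 2)*(o + 1)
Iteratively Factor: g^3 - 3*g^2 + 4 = (g + 1)*(g^2 - 4*g + 4) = (g - 2)*(g + 1)*(g - 2)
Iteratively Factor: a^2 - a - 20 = (a + 4)*(a - 5)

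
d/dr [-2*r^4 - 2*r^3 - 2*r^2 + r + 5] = -8*r^3 - 6*r^2 - 4*r + 1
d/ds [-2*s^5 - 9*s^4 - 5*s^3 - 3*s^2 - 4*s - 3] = -10*s^4 - 36*s^3 - 15*s^2 - 6*s - 4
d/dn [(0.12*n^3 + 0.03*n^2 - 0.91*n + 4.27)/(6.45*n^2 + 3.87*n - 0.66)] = (0.774*n^4 + 0.9288*n^3 + 5.748*n^2 - 55.1226*n - 15.9243)/(41.6025*n^4 + 49.923*n^3 + 6.4629*n^2 - 5.1084*n + 0.4356)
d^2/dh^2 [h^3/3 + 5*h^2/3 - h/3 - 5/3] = 2*h + 10/3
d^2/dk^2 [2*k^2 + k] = 4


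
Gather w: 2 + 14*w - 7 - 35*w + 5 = -21*w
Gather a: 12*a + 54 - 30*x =12*a - 30*x + 54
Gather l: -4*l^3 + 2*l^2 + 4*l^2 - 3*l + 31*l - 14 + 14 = -4*l^3 + 6*l^2 + 28*l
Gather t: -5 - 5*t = -5*t - 5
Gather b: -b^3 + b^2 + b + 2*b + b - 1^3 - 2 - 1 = -b^3 + b^2 + 4*b - 4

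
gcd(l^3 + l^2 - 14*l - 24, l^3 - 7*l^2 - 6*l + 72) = l^2 - l - 12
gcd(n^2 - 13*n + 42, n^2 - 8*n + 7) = n - 7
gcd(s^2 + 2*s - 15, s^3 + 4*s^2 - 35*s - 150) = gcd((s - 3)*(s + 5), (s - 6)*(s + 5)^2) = s + 5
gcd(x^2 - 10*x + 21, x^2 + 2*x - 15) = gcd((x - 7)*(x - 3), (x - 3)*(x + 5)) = x - 3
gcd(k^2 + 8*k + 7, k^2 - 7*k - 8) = k + 1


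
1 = 1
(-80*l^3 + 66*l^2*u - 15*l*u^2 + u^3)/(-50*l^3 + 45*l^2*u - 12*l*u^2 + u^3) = (-8*l + u)/(-5*l + u)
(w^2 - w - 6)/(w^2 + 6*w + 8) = (w - 3)/(w + 4)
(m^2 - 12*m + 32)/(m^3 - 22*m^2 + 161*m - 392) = (m - 4)/(m^2 - 14*m + 49)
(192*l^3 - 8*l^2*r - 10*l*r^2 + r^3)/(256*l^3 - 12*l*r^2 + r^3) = (-6*l + r)/(-8*l + r)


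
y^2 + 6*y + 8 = (y + 2)*(y + 4)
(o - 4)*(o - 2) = o^2 - 6*o + 8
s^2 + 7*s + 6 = (s + 1)*(s + 6)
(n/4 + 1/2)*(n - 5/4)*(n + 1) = n^3/4 + 7*n^2/16 - 7*n/16 - 5/8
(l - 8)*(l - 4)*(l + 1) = l^3 - 11*l^2 + 20*l + 32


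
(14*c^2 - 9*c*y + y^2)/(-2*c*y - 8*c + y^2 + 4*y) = (-7*c + y)/(y + 4)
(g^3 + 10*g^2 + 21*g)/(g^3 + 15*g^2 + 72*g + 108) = g*(g + 7)/(g^2 + 12*g + 36)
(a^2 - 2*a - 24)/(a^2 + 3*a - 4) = (a - 6)/(a - 1)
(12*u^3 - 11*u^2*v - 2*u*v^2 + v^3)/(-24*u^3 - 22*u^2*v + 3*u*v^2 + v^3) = (-3*u^2 + 2*u*v + v^2)/(6*u^2 + 7*u*v + v^2)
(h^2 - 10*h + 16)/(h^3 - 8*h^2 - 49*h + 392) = (h - 2)/(h^2 - 49)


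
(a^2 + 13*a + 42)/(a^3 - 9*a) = (a^2 + 13*a + 42)/(a*(a^2 - 9))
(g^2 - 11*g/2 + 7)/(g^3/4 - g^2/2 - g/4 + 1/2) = 2*(2*g - 7)/(g^2 - 1)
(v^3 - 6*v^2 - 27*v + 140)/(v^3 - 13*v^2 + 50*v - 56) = (v + 5)/(v - 2)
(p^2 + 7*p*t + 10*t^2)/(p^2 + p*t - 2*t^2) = (p + 5*t)/(p - t)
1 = 1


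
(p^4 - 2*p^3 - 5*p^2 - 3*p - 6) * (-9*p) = -9*p^5 + 18*p^4 + 45*p^3 + 27*p^2 + 54*p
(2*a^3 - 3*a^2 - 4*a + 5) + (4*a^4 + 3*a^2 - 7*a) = 4*a^4 + 2*a^3 - 11*a + 5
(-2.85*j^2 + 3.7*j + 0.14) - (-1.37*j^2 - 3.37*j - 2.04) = -1.48*j^2 + 7.07*j + 2.18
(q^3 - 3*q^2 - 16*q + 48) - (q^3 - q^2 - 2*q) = -2*q^2 - 14*q + 48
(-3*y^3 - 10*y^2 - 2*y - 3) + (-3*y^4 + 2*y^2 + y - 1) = -3*y^4 - 3*y^3 - 8*y^2 - y - 4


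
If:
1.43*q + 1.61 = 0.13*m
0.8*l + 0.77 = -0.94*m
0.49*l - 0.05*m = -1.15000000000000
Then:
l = -2.24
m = 1.08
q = -1.03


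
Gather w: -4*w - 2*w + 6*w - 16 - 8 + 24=0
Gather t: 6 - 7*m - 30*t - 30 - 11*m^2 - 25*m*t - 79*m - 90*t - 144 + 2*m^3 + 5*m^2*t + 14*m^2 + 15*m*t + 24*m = 2*m^3 + 3*m^2 - 62*m + t*(5*m^2 - 10*m - 120) - 168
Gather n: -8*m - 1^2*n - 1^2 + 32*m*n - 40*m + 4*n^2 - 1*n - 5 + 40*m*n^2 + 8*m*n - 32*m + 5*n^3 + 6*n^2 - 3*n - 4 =-80*m + 5*n^3 + n^2*(40*m + 10) + n*(40*m - 5) - 10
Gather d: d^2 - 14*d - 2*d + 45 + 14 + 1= d^2 - 16*d + 60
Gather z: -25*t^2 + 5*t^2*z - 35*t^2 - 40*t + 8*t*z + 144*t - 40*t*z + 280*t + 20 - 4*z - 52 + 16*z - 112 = -60*t^2 + 384*t + z*(5*t^2 - 32*t + 12) - 144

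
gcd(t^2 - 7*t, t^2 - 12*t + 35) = t - 7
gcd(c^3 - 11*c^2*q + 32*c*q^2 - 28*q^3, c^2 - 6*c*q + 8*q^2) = -c + 2*q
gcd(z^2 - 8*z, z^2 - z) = z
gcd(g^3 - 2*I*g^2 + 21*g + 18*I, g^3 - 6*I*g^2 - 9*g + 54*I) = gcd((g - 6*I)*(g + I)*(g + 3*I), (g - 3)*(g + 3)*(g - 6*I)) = g - 6*I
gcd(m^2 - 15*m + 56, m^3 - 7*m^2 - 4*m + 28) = m - 7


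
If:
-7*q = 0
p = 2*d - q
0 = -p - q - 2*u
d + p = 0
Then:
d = 0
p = 0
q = 0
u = 0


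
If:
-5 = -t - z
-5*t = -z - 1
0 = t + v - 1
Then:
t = 1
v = 0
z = 4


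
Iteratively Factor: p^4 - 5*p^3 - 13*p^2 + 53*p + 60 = (p - 5)*(p^3 - 13*p - 12) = (p - 5)*(p - 4)*(p^2 + 4*p + 3) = (p - 5)*(p - 4)*(p + 1)*(p + 3)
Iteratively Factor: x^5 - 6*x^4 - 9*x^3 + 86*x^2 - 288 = (x - 4)*(x^4 - 2*x^3 - 17*x^2 + 18*x + 72) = (x - 4)^2*(x^3 + 2*x^2 - 9*x - 18) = (x - 4)^2*(x - 3)*(x^2 + 5*x + 6) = (x - 4)^2*(x - 3)*(x + 3)*(x + 2)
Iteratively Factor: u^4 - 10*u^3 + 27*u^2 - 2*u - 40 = (u - 4)*(u^3 - 6*u^2 + 3*u + 10) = (u - 5)*(u - 4)*(u^2 - u - 2) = (u - 5)*(u - 4)*(u + 1)*(u - 2)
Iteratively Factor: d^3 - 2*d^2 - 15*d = (d - 5)*(d^2 + 3*d) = d*(d - 5)*(d + 3)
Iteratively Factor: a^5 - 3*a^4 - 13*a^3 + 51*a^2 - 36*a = (a)*(a^4 - 3*a^3 - 13*a^2 + 51*a - 36) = a*(a - 3)*(a^3 - 13*a + 12) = a*(a - 3)*(a + 4)*(a^2 - 4*a + 3) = a*(a - 3)^2*(a + 4)*(a - 1)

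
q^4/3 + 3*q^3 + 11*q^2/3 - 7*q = q*(q/3 + 1)*(q - 1)*(q + 7)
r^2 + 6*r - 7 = (r - 1)*(r + 7)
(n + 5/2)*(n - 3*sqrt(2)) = n^2 - 3*sqrt(2)*n + 5*n/2 - 15*sqrt(2)/2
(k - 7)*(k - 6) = k^2 - 13*k + 42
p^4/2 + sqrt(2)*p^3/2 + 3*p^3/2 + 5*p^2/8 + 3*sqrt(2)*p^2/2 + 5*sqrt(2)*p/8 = p*(p/2 + sqrt(2)/2)*(p + 1/2)*(p + 5/2)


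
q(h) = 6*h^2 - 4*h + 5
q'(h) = 12*h - 4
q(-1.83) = 32.41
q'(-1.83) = -25.96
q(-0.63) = 9.90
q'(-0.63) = -11.56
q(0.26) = 4.37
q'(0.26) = -0.88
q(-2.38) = 48.51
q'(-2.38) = -32.56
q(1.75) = 16.38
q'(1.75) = 17.00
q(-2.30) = 45.94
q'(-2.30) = -31.60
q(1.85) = 18.14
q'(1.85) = 18.20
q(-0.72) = 10.99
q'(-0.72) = -12.64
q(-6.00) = 245.00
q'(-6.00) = -76.00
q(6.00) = 197.00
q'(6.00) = 68.00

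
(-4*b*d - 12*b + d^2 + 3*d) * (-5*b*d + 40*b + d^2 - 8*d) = 20*b^2*d^2 - 100*b^2*d - 480*b^2 - 9*b*d^3 + 45*b*d^2 + 216*b*d + d^4 - 5*d^3 - 24*d^2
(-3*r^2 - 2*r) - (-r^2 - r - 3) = -2*r^2 - r + 3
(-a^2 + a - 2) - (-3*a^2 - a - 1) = 2*a^2 + 2*a - 1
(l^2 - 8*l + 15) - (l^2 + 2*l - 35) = 50 - 10*l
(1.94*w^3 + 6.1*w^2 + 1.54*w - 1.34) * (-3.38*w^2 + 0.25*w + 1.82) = -6.5572*w^5 - 20.133*w^4 - 0.1494*w^3 + 16.0162*w^2 + 2.4678*w - 2.4388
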